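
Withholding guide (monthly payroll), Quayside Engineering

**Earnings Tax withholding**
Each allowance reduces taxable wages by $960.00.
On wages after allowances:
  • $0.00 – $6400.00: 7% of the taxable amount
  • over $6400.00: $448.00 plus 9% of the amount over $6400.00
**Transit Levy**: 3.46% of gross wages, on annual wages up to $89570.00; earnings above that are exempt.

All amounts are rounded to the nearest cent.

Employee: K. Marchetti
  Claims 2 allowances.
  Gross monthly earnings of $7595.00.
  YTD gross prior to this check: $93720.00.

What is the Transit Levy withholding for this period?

Transit Levy: YTD $93720.00 ≥ cap $89570.00 → $0.00

$0.00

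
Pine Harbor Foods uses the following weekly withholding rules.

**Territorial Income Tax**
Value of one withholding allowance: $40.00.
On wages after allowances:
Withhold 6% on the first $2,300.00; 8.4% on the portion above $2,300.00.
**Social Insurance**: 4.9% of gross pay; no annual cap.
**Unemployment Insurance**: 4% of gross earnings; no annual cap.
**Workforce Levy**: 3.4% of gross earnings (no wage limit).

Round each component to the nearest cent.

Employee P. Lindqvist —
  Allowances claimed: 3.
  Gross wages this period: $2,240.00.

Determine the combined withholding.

$402.72

Territorial Income Tax: taxable = $2,240.00 − 3×$40.00 = $2,120.00
  6% × $2,120.00 = $127.20
Social Insurance: 4.9% × $2,240.00 = $109.76
Unemployment Insurance: 4% × $2,240.00 = $89.60
Workforce Levy: 3.4% × $2,240.00 = $76.16
Total: $127.20 + $109.76 + $89.60 + $76.16 = $402.72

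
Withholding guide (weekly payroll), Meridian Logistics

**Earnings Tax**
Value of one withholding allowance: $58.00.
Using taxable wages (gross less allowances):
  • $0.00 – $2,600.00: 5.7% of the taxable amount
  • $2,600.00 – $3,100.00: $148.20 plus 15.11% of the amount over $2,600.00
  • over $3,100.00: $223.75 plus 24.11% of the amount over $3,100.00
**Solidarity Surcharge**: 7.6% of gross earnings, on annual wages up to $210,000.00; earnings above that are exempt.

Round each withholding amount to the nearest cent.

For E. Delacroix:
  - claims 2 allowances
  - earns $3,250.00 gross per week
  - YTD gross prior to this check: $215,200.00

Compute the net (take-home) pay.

Earnings Tax: taxable = $3,250.00 − 2×$58.00 = $3,134.00
  $223.75 + 24.11% × ($3,134.00 − $3,100.00) = $223.75 + 24.11% × $34.00 = $231.95
Solidarity Surcharge: YTD $215,200.00 ≥ cap $210,000.00 → $0.00
Total withheld: $231.95 + $0.00 = $231.95
Net pay: $3,250.00 − $231.95 = $3,018.05

$3,018.05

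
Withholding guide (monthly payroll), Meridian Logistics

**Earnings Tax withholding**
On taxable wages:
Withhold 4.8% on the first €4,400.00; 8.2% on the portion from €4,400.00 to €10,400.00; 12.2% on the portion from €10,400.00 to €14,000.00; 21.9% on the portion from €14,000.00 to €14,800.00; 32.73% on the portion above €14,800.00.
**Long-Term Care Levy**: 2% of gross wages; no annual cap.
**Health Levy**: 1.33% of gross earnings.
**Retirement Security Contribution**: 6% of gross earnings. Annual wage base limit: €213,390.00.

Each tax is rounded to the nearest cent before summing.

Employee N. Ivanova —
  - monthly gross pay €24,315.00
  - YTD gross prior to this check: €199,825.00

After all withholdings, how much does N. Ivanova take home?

Earnings Tax: taxable = €24,315.00
  €1,317.60 + 32.73% × (€24,315.00 − €14,800.00) = €1,317.60 + 32.73% × €9,515.00 = €4,431.86
Long-Term Care Levy: 2% × €24,315.00 = €486.30
Health Levy: 1.33% × €24,315.00 = €323.39
Retirement Security Contribution: cap €213,390.00 − YTD €199,825.00 = €13,565.00 subject; 6% × €13,565.00 = €813.90
Total withheld: €4,431.86 + €486.30 + €323.39 + €813.90 = €6,055.45
Net pay: €24,315.00 − €6,055.45 = €18,259.55

€18,259.55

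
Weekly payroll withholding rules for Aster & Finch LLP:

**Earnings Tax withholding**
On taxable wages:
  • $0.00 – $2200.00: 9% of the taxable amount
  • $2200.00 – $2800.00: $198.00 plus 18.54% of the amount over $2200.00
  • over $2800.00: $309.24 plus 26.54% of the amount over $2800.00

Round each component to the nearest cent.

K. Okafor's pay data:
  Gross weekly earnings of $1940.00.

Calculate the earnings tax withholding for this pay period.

Earnings Tax: taxable = $1940.00
  9% × $1940.00 = $174.60

$174.60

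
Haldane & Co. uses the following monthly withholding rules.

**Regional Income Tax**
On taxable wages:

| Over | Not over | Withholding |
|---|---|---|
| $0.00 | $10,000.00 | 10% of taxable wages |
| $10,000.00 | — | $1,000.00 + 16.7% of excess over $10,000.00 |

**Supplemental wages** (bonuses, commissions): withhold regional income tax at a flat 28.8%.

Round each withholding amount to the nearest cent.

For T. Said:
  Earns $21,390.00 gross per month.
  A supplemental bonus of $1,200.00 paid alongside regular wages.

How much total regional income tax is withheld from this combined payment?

$3,247.73

Regional Income Tax: taxable = $21,390.00
  $1,000.00 + 16.7% × ($21,390.00 − $10,000.00) = $1,000.00 + 16.7% × $11,390.00 = $2,902.13
Supplemental (28.8% flat on bonus): 28.8% × $1,200.00 = $345.60
Total regional income tax: $2,902.13 + $345.60 = $3,247.73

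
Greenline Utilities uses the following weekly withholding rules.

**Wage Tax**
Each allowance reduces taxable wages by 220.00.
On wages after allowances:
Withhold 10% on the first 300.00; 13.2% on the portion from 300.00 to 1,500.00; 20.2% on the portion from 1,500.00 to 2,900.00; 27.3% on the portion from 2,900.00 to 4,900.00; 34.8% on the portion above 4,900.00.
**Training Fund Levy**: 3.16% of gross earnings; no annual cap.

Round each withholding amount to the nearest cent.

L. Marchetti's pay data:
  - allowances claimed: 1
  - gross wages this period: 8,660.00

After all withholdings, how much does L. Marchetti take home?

Wage Tax: taxable = 8,660.00 − 1×220.00 = 8,440.00
  1,017.20 + 34.8% × (8,440.00 − 4,900.00) = 1,017.20 + 34.8% × 3,540.00 = 2,249.12
Training Fund Levy: 3.16% × 8,660.00 = 273.66
Total withheld: 2,249.12 + 273.66 = 2,522.78
Net pay: 8,660.00 − 2,522.78 = 6,137.22

6,137.22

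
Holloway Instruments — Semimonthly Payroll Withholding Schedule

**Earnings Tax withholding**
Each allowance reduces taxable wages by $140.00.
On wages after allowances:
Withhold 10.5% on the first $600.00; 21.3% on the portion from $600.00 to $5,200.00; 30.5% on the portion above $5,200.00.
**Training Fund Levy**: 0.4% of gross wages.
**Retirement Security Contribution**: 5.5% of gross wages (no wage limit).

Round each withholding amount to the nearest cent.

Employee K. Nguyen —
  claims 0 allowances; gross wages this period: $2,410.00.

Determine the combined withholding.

Earnings Tax: taxable = $2,410.00
  $63.00 + 21.3% × ($2,410.00 − $600.00) = $63.00 + 21.3% × $1,810.00 = $448.53
Training Fund Levy: 0.4% × $2,410.00 = $9.64
Retirement Security Contribution: 5.5% × $2,410.00 = $132.55
Total: $448.53 + $9.64 + $132.55 = $590.72

$590.72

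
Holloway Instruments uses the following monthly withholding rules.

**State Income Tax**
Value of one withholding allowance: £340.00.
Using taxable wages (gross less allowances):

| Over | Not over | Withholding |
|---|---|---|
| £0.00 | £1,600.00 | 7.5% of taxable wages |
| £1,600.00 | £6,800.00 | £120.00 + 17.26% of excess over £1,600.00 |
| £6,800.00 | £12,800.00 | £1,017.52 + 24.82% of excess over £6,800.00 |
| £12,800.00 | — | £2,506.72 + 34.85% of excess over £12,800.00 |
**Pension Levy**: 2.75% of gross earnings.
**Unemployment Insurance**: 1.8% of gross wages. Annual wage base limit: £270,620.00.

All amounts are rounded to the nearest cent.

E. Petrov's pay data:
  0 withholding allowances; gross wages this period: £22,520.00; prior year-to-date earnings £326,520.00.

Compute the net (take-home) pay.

£16,006.56

State Income Tax: taxable = £22,520.00
  £2,506.72 + 34.85% × (£22,520.00 − £12,800.00) = £2,506.72 + 34.85% × £9,720.00 = £5,894.14
Pension Levy: 2.75% × £22,520.00 = £619.30
Unemployment Insurance: YTD £326,520.00 ≥ cap £270,620.00 → £0.00
Total withheld: £5,894.14 + £619.30 + £0.00 = £6,513.44
Net pay: £22,520.00 − £6,513.44 = £16,006.56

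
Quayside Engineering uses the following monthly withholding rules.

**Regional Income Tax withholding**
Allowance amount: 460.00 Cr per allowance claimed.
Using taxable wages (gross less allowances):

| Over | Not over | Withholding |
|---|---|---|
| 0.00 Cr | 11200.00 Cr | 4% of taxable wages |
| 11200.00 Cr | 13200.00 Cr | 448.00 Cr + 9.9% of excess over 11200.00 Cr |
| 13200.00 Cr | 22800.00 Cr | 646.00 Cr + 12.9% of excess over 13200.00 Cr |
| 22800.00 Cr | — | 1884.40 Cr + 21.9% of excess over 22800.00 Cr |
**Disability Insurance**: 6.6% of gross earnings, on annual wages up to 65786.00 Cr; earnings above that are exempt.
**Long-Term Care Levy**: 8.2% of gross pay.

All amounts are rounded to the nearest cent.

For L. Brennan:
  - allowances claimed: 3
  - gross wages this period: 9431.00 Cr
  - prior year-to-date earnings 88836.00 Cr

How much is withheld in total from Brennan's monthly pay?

Regional Income Tax: taxable = 9431.00 Cr − 3×460.00 Cr = 8051.00 Cr
  4% × 8051.00 Cr = 322.04 Cr
Disability Insurance: YTD 88836.00 Cr ≥ cap 65786.00 Cr → 0.00 Cr
Long-Term Care Levy: 8.2% × 9431.00 Cr = 773.34 Cr
Total: 322.04 Cr + 0.00 Cr + 773.34 Cr = 1095.38 Cr

1095.38 Cr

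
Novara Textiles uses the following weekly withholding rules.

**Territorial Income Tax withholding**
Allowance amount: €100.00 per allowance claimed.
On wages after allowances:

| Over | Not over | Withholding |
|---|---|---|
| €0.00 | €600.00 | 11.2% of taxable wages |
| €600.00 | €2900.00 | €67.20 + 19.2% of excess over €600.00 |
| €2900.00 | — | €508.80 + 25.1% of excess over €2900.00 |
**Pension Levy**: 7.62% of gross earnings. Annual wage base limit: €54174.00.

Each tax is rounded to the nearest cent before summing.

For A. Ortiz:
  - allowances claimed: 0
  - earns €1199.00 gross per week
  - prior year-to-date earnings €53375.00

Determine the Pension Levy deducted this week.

€60.88

Pension Levy: cap €54174.00 − YTD €53375.00 = €799.00 subject; 7.62% × €799.00 = €60.88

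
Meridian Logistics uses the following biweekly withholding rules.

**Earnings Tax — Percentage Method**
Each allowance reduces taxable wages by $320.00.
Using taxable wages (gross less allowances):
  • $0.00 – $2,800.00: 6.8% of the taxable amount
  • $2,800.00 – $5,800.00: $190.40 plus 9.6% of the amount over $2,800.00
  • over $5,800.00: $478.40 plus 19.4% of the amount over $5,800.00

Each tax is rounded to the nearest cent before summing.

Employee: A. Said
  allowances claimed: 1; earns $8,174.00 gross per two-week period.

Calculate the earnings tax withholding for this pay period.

Earnings Tax: taxable = $8,174.00 − 1×$320.00 = $7,854.00
  $478.40 + 19.4% × ($7,854.00 − $5,800.00) = $478.40 + 19.4% × $2,054.00 = $876.88

$876.88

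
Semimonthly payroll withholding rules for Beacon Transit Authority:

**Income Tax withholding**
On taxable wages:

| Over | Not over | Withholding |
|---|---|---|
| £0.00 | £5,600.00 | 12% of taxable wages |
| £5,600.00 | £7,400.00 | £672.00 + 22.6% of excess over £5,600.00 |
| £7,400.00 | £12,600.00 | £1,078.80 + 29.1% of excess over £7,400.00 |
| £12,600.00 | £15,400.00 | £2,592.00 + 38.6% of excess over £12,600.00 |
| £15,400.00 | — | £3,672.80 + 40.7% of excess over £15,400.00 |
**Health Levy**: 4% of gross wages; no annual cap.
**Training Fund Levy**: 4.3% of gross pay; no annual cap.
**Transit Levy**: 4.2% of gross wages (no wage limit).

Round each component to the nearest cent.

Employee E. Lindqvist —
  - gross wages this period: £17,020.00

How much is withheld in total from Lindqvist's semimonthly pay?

Income Tax: taxable = £17,020.00
  £3,672.80 + 40.7% × (£17,020.00 − £15,400.00) = £3,672.80 + 40.7% × £1,620.00 = £4,332.14
Health Levy: 4% × £17,020.00 = £680.80
Training Fund Levy: 4.3% × £17,020.00 = £731.86
Transit Levy: 4.2% × £17,020.00 = £714.84
Total: £4,332.14 + £680.80 + £731.86 + £714.84 = £6,459.64

£6,459.64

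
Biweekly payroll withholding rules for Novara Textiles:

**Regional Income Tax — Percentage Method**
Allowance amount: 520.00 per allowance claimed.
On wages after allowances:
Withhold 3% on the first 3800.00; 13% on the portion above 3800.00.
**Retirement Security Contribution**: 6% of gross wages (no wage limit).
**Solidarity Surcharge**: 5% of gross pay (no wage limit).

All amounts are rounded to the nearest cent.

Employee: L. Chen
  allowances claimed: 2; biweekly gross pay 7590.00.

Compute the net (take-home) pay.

6283.60

Regional Income Tax: taxable = 7590.00 − 2×520.00 = 6550.00
  114.00 + 13% × (6550.00 − 3800.00) = 114.00 + 13% × 2750.00 = 471.50
Retirement Security Contribution: 6% × 7590.00 = 455.40
Solidarity Surcharge: 5% × 7590.00 = 379.50
Total withheld: 471.50 + 455.40 + 379.50 = 1306.40
Net pay: 7590.00 − 1306.40 = 6283.60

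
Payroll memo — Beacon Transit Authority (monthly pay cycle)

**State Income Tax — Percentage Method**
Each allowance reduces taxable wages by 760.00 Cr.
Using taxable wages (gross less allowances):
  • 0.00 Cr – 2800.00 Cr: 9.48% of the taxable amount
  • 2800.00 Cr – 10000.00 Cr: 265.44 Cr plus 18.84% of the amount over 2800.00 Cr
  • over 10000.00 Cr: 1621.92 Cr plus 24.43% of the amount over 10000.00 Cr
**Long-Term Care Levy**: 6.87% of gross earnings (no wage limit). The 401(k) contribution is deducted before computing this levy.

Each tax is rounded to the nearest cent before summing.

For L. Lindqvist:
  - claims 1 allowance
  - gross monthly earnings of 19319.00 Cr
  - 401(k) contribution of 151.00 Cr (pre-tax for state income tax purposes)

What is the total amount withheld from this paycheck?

State Income Tax: taxable = 19319.00 Cr − 151.00 Cr − 1×760.00 Cr = 18408.00 Cr
  1621.92 Cr + 24.43% × (18408.00 Cr − 10000.00 Cr) = 1621.92 Cr + 24.43% × 8408.00 Cr = 3675.99 Cr
Long-Term Care Levy: 6.87% × 19168.00 Cr = 1316.84 Cr
Total: 3675.99 Cr + 1316.84 Cr = 4992.83 Cr

4992.83 Cr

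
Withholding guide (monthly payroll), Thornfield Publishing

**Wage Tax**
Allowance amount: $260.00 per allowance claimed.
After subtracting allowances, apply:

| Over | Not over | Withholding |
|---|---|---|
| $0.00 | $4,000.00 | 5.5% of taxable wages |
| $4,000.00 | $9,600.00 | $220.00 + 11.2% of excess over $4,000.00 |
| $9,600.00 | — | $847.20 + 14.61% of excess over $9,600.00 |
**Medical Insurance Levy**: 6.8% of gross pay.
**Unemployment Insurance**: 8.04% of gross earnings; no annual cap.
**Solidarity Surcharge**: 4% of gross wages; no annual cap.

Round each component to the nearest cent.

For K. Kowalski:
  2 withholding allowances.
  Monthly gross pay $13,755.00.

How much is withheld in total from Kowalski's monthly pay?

Wage Tax: taxable = $13,755.00 − 2×$260.00 = $13,235.00
  $847.20 + 14.61% × ($13,235.00 − $9,600.00) = $847.20 + 14.61% × $3,635.00 = $1,378.27
Medical Insurance Levy: 6.8% × $13,755.00 = $935.34
Unemployment Insurance: 8.04% × $13,755.00 = $1,105.90
Solidarity Surcharge: 4% × $13,755.00 = $550.20
Total: $1,378.27 + $935.34 + $1,105.90 + $550.20 = $3,969.71

$3,969.71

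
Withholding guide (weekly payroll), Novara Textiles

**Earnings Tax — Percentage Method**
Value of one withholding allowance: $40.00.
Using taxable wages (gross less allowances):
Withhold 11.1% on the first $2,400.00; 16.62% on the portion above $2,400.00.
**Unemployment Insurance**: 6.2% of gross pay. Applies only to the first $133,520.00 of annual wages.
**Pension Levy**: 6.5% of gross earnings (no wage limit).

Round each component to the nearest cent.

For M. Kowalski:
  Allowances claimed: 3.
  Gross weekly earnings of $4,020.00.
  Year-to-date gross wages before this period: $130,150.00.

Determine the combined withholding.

$985.94

Earnings Tax: taxable = $4,020.00 − 3×$40.00 = $3,900.00
  $266.40 + 16.62% × ($3,900.00 − $2,400.00) = $266.40 + 16.62% × $1,500.00 = $515.70
Unemployment Insurance: cap $133,520.00 − YTD $130,150.00 = $3,370.00 subject; 6.2% × $3,370.00 = $208.94
Pension Levy: 6.5% × $4,020.00 = $261.30
Total: $515.70 + $208.94 + $261.30 = $985.94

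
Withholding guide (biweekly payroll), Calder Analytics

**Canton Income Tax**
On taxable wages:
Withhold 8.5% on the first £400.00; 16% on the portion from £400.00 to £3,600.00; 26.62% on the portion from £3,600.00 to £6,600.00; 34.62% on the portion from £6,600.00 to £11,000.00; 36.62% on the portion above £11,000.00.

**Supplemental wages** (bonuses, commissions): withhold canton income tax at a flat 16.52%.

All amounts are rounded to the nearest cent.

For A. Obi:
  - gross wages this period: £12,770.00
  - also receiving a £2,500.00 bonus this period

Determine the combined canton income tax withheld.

Canton Income Tax: taxable = £12,770.00
  £2,867.88 + 36.62% × (£12,770.00 − £11,000.00) = £2,867.88 + 36.62% × £1,770.00 = £3,516.05
Supplemental (16.52% flat on bonus): 16.52% × £2,500.00 = £413.00
Total canton income tax: £3,516.05 + £413.00 = £3,929.05

£3,929.05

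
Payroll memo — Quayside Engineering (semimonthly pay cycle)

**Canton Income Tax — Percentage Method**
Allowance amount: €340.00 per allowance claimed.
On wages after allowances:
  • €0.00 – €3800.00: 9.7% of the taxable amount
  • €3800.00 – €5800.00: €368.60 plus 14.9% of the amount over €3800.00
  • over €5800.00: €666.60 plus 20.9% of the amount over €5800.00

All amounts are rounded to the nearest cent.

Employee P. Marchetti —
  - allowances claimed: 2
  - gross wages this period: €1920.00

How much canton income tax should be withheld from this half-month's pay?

€120.28

Canton Income Tax: taxable = €1920.00 − 2×€340.00 = €1240.00
  9.7% × €1240.00 = €120.28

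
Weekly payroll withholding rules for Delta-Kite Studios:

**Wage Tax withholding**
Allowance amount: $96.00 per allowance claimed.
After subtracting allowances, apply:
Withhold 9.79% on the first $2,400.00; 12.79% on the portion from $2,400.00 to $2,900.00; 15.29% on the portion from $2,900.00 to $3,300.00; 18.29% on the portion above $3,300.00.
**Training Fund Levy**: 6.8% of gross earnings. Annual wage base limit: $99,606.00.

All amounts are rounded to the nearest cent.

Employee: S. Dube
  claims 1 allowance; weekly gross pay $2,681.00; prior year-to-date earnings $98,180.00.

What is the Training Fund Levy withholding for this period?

Training Fund Levy: cap $99,606.00 − YTD $98,180.00 = $1,426.00 subject; 6.8% × $1,426.00 = $96.97

$96.97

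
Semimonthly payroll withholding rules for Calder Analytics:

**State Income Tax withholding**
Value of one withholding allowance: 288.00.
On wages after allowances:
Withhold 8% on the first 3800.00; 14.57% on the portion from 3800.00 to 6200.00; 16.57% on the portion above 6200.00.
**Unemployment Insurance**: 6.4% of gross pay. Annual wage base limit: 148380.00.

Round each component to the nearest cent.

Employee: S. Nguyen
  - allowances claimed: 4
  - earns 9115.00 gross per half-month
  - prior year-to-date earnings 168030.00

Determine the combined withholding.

State Income Tax: taxable = 9115.00 − 4×288.00 = 7963.00
  653.68 + 16.57% × (7963.00 − 6200.00) = 653.68 + 16.57% × 1763.00 = 945.81
Unemployment Insurance: YTD 168030.00 ≥ cap 148380.00 → 0.00
Total: 945.81 + 0.00 = 945.81

945.81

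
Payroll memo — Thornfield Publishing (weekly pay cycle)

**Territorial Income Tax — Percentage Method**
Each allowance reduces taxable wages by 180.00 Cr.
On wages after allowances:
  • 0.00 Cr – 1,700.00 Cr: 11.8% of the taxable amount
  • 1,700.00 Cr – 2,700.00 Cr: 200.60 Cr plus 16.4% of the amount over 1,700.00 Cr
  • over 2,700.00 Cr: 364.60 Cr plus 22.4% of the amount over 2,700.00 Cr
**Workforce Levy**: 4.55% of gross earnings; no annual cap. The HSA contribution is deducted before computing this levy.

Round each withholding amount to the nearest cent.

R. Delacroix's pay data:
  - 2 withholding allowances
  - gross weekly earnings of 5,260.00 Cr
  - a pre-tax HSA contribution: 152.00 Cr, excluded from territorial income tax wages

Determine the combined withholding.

1,055.76 Cr

Territorial Income Tax: taxable = 5,260.00 Cr − 152.00 Cr − 2×180.00 Cr = 4,748.00 Cr
  364.60 Cr + 22.4% × (4,748.00 Cr − 2,700.00 Cr) = 364.60 Cr + 22.4% × 2,048.00 Cr = 823.35 Cr
Workforce Levy: 4.55% × 5,108.00 Cr = 232.41 Cr
Total: 823.35 Cr + 232.41 Cr = 1,055.76 Cr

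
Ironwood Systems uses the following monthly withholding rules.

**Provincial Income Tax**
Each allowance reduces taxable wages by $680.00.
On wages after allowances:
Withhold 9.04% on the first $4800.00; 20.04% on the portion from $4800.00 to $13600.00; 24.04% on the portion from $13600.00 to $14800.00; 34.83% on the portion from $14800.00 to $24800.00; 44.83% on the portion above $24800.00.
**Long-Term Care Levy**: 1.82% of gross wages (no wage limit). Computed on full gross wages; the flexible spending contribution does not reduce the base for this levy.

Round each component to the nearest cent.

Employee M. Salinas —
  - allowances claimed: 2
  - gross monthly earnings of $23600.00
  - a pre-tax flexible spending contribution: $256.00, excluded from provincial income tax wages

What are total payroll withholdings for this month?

Provincial Income Tax: taxable = $23600.00 − $256.00 − 2×$680.00 = $21984.00
  $2485.92 + 34.83% × ($21984.00 − $14800.00) = $2485.92 + 34.83% × $7184.00 = $4988.11
Long-Term Care Levy: 1.82% × $23600.00 = $429.52
Total: $4988.11 + $429.52 = $5417.63

$5417.63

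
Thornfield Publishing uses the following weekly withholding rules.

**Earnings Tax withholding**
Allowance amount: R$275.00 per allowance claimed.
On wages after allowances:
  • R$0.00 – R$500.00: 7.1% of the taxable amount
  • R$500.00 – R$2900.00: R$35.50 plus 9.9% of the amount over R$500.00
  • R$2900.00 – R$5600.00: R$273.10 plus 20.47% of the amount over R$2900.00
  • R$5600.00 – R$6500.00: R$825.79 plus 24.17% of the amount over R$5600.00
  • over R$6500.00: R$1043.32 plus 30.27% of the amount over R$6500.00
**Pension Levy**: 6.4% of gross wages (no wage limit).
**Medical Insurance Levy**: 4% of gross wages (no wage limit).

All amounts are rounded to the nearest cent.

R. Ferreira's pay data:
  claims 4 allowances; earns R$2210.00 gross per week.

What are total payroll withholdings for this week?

R$325.73

Earnings Tax: taxable = R$2210.00 − 4×R$275.00 = R$1110.00
  R$35.50 + 9.9% × (R$1110.00 − R$500.00) = R$35.50 + 9.9% × R$610.00 = R$95.89
Pension Levy: 6.4% × R$2210.00 = R$141.44
Medical Insurance Levy: 4% × R$2210.00 = R$88.40
Total: R$95.89 + R$141.44 + R$88.40 = R$325.73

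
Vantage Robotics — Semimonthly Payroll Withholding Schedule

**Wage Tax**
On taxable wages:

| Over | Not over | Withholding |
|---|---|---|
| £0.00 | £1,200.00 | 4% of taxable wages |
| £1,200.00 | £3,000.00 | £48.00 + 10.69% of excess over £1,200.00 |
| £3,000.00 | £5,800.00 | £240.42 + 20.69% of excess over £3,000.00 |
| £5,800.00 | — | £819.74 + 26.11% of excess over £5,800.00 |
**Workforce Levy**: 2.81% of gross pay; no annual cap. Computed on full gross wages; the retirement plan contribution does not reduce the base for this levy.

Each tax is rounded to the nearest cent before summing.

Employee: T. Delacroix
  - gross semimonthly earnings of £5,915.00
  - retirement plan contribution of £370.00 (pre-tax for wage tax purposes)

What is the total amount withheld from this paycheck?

Wage Tax: taxable = £5,915.00 − £370.00 = £5,545.00
  £240.42 + 20.69% × (£5,545.00 − £3,000.00) = £240.42 + 20.69% × £2,545.00 = £766.98
Workforce Levy: 2.81% × £5,915.00 = £166.21
Total: £766.98 + £166.21 = £933.19

£933.19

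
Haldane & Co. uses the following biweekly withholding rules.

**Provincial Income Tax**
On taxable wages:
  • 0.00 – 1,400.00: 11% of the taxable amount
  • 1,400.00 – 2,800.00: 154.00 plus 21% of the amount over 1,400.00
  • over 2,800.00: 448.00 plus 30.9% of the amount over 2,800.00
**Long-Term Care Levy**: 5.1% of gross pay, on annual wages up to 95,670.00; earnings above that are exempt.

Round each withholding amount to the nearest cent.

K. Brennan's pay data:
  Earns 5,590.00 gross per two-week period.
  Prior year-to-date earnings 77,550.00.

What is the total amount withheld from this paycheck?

Provincial Income Tax: taxable = 5,590.00
  448.00 + 30.9% × (5,590.00 − 2,800.00) = 448.00 + 30.9% × 2,790.00 = 1,310.11
Long-Term Care Levy: 5.1% × 5,590.00 = 285.09
Total: 1,310.11 + 285.09 = 1,595.20

1,595.20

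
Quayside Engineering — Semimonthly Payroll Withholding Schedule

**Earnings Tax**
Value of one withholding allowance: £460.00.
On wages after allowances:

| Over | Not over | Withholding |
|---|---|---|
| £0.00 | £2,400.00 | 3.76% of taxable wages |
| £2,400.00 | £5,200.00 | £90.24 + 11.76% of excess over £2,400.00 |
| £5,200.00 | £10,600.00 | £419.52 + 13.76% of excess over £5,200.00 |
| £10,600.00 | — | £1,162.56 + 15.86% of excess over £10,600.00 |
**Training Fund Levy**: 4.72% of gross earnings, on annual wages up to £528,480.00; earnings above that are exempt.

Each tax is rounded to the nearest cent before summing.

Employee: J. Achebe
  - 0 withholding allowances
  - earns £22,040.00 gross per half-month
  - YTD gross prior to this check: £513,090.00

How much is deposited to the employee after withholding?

£18,336.65

Earnings Tax: taxable = £22,040.00
  £1,162.56 + 15.86% × (£22,040.00 − £10,600.00) = £1,162.56 + 15.86% × £11,440.00 = £2,976.94
Training Fund Levy: cap £528,480.00 − YTD £513,090.00 = £15,390.00 subject; 4.72% × £15,390.00 = £726.41
Total withheld: £2,976.94 + £726.41 = £3,703.35
Net pay: £22,040.00 − £3,703.35 = £18,336.65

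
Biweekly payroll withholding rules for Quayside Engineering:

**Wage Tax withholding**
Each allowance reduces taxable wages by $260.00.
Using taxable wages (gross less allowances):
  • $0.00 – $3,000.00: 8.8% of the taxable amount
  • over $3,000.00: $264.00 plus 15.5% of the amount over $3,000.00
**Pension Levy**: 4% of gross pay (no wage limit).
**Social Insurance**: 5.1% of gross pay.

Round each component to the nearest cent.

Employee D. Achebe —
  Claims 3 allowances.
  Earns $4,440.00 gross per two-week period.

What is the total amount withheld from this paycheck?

$770.34

Wage Tax: taxable = $4,440.00 − 3×$260.00 = $3,660.00
  $264.00 + 15.5% × ($3,660.00 − $3,000.00) = $264.00 + 15.5% × $660.00 = $366.30
Pension Levy: 4% × $4,440.00 = $177.60
Social Insurance: 5.1% × $4,440.00 = $226.44
Total: $366.30 + $177.60 + $226.44 = $770.34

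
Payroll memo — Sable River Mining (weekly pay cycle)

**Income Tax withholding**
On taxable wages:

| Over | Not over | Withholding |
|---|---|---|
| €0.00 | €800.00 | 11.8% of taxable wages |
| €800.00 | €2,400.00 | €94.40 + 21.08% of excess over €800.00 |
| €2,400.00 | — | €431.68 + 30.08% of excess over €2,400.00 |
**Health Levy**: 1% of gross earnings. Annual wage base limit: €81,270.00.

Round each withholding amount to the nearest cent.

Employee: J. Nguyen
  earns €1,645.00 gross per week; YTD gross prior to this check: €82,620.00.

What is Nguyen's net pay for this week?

€1,372.47

Income Tax: taxable = €1,645.00
  €94.40 + 21.08% × (€1,645.00 − €800.00) = €94.40 + 21.08% × €845.00 = €272.53
Health Levy: YTD €82,620.00 ≥ cap €81,270.00 → €0.00
Total withheld: €272.53 + €0.00 = €272.53
Net pay: €1,645.00 − €272.53 = €1,372.47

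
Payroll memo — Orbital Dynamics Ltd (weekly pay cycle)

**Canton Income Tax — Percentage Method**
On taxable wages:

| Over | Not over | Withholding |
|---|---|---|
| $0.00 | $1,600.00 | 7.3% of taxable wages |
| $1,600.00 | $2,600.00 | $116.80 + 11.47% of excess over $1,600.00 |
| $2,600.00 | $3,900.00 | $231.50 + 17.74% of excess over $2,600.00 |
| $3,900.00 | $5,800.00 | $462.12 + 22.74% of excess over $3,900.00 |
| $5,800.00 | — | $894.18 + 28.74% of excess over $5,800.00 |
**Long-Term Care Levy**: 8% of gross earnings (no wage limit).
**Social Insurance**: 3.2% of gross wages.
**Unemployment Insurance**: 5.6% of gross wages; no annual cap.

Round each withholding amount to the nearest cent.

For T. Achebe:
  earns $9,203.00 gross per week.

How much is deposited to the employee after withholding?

$5,784.69

Canton Income Tax: taxable = $9,203.00
  $894.18 + 28.74% × ($9,203.00 − $5,800.00) = $894.18 + 28.74% × $3,403.00 = $1,872.20
Long-Term Care Levy: 8% × $9,203.00 = $736.24
Social Insurance: 3.2% × $9,203.00 = $294.50
Unemployment Insurance: 5.6% × $9,203.00 = $515.37
Total withheld: $1,872.20 + $736.24 + $294.50 + $515.37 = $3,418.31
Net pay: $9,203.00 − $3,418.31 = $5,784.69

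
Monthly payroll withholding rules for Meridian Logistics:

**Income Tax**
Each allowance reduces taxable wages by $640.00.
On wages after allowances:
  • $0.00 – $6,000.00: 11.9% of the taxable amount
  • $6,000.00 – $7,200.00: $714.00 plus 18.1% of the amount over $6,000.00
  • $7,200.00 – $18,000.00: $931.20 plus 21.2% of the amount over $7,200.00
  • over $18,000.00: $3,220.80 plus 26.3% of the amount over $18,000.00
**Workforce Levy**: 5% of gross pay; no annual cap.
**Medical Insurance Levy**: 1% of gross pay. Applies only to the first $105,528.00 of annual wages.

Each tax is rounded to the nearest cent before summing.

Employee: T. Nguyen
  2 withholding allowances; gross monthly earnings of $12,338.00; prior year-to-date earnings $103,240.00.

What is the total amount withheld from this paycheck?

$2,388.88

Income Tax: taxable = $12,338.00 − 2×$640.00 = $11,058.00
  $931.20 + 21.2% × ($11,058.00 − $7,200.00) = $931.20 + 21.2% × $3,858.00 = $1,749.10
Workforce Levy: 5% × $12,338.00 = $616.90
Medical Insurance Levy: cap $105,528.00 − YTD $103,240.00 = $2,288.00 subject; 1% × $2,288.00 = $22.88
Total: $1,749.10 + $616.90 + $22.88 = $2,388.88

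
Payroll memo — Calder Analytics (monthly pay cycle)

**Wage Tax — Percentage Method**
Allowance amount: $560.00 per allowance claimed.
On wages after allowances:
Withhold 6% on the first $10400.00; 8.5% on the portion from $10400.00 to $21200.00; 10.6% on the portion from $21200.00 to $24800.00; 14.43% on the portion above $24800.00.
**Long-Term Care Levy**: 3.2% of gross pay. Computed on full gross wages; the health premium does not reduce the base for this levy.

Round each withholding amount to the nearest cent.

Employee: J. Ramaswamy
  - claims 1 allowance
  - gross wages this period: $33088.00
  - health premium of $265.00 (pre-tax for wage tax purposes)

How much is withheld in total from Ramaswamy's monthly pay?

Wage Tax: taxable = $33088.00 − $265.00 − 1×$560.00 = $32263.00
  $1923.60 + 14.43% × ($32263.00 − $24800.00) = $1923.60 + 14.43% × $7463.00 = $3000.51
Long-Term Care Levy: 3.2% × $33088.00 = $1058.82
Total: $3000.51 + $1058.82 = $4059.33

$4059.33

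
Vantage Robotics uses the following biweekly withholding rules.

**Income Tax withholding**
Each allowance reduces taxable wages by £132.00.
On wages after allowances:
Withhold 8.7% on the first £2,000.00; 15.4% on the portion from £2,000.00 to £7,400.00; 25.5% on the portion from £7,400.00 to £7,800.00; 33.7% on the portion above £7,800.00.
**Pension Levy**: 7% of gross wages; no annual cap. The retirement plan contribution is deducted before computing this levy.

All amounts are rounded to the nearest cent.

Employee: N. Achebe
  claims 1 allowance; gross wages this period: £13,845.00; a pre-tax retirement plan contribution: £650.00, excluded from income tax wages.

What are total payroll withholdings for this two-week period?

£3,804.88

Income Tax: taxable = £13,845.00 − £650.00 − 1×£132.00 = £13,063.00
  £1,107.60 + 33.7% × (£13,063.00 − £7,800.00) = £1,107.60 + 33.7% × £5,263.00 = £2,881.23
Pension Levy: 7% × £13,195.00 = £923.65
Total: £2,881.23 + £923.65 = £3,804.88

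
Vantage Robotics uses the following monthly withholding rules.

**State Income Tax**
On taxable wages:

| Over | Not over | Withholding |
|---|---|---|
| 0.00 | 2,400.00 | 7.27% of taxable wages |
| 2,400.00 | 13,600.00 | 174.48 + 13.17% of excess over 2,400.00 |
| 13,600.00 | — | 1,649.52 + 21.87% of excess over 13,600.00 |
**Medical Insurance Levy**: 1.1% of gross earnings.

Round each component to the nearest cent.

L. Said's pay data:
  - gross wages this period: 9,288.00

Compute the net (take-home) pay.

8,104.20

State Income Tax: taxable = 9,288.00
  174.48 + 13.17% × (9,288.00 − 2,400.00) = 174.48 + 13.17% × 6,888.00 = 1,081.63
Medical Insurance Levy: 1.1% × 9,288.00 = 102.17
Total withheld: 1,081.63 + 102.17 = 1,183.80
Net pay: 9,288.00 − 1,183.80 = 8,104.20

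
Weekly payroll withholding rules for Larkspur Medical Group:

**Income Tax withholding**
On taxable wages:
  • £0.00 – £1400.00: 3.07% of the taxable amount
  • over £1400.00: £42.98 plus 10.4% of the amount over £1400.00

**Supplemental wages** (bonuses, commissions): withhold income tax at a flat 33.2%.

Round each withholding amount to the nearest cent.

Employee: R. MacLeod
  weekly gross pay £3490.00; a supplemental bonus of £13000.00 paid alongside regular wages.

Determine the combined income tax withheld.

Income Tax: taxable = £3490.00
  £42.98 + 10.4% × (£3490.00 − £1400.00) = £42.98 + 10.4% × £2090.00 = £260.34
Supplemental (33.2% flat on bonus): 33.2% × £13000.00 = £4316.00
Total income tax: £260.34 + £4316.00 = £4576.34

£4576.34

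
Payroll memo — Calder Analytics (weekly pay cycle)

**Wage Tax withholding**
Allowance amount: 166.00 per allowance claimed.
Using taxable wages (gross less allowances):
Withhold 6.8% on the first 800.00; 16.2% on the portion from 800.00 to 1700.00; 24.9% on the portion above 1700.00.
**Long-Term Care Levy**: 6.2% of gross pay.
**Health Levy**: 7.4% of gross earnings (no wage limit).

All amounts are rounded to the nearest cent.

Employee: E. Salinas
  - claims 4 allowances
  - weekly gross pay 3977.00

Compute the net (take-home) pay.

2834.29

Wage Tax: taxable = 3977.00 − 4×166.00 = 3313.00
  200.20 + 24.9% × (3313.00 − 1700.00) = 200.20 + 24.9% × 1613.00 = 601.84
Long-Term Care Levy: 6.2% × 3977.00 = 246.57
Health Levy: 7.4% × 3977.00 = 294.30
Total withheld: 601.84 + 246.57 + 294.30 = 1142.71
Net pay: 3977.00 − 1142.71 = 2834.29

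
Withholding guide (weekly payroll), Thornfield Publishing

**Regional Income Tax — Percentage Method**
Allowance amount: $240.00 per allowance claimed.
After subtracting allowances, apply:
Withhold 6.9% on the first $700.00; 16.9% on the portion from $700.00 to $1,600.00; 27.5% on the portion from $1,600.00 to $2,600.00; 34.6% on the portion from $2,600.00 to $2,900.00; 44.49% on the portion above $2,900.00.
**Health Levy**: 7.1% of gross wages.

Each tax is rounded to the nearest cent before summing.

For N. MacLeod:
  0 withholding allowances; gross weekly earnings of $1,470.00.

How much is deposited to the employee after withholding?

$1,187.20

Regional Income Tax: taxable = $1,470.00
  $48.30 + 16.9% × ($1,470.00 − $700.00) = $48.30 + 16.9% × $770.00 = $178.43
Health Levy: 7.1% × $1,470.00 = $104.37
Total withheld: $178.43 + $104.37 = $282.80
Net pay: $1,470.00 − $282.80 = $1,187.20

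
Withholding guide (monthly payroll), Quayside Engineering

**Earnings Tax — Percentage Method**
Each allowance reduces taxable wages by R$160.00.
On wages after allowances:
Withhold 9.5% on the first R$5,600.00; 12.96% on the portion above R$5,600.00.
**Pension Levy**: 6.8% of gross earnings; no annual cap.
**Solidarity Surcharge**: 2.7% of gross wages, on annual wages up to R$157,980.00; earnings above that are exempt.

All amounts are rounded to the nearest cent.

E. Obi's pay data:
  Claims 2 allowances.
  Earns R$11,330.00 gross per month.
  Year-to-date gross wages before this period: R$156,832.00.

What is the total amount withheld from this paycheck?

Earnings Tax: taxable = R$11,330.00 − 2×R$160.00 = R$11,010.00
  R$532.00 + 12.96% × (R$11,010.00 − R$5,600.00) = R$532.00 + 12.96% × R$5,410.00 = R$1,233.14
Pension Levy: 6.8% × R$11,330.00 = R$770.44
Solidarity Surcharge: cap R$157,980.00 − YTD R$156,832.00 = R$1,148.00 subject; 2.7% × R$1,148.00 = R$31.00
Total: R$1,233.14 + R$770.44 + R$31.00 = R$2,034.58

R$2,034.58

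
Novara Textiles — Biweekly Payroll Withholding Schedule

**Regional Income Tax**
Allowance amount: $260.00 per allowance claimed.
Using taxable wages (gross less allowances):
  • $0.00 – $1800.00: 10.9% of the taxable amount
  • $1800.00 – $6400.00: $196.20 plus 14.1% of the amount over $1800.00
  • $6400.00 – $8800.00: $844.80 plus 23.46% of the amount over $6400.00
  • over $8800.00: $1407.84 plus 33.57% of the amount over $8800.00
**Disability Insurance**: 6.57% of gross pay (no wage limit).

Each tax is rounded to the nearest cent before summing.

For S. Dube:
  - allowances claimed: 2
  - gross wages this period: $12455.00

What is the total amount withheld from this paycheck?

$3278.55

Regional Income Tax: taxable = $12455.00 − 2×$260.00 = $11935.00
  $1407.84 + 33.57% × ($11935.00 − $8800.00) = $1407.84 + 33.57% × $3135.00 = $2460.26
Disability Insurance: 6.57% × $12455.00 = $818.29
Total: $2460.26 + $818.29 = $3278.55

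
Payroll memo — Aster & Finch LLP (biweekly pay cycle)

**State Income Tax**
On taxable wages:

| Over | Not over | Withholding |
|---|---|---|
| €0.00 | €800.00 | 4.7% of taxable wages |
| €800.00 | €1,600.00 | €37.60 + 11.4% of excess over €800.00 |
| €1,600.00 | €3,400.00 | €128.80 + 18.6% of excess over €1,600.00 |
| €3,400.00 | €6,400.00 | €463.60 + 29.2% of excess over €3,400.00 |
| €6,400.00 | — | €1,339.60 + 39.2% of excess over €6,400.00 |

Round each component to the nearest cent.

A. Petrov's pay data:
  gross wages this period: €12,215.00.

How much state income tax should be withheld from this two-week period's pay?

€3,619.08

State Income Tax: taxable = €12,215.00
  €1,339.60 + 39.2% × (€12,215.00 − €6,400.00) = €1,339.60 + 39.2% × €5,815.00 = €3,619.08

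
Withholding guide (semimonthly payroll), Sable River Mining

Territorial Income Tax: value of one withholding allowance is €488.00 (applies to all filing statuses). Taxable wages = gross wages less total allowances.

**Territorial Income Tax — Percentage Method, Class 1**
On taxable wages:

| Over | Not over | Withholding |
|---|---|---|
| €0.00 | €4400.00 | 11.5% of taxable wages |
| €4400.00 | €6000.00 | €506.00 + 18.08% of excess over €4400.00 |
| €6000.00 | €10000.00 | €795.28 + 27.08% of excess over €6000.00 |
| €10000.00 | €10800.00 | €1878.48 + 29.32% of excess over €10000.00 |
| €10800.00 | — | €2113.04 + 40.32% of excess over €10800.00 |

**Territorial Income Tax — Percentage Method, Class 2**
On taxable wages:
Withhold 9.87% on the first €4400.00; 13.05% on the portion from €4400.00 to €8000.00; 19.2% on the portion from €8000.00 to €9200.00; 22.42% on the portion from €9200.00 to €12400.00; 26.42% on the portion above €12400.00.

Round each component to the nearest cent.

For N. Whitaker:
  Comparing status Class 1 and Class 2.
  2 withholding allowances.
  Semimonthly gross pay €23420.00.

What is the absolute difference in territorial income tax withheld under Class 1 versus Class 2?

€2302.36

Territorial Income Tax (Class 1): taxable = €23420.00 − 2×€488.00 = €22444.00
  €2113.04 + 40.32% × (€22444.00 − €10800.00) = €2113.04 + 40.32% × €11644.00 = €6807.90
Territorial Income Tax (Class 2): taxable = €23420.00 − 2×€488.00 = €22444.00
  €1851.92 + 26.42% × (€22444.00 − €12400.00) = €1851.92 + 26.42% × €10044.00 = €4505.54
Difference: |€6807.90 − €4505.54| = €2302.36 (higher under Class 1)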